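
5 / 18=0.28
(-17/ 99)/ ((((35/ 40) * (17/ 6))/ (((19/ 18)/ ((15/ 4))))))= -608/ 31185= -0.02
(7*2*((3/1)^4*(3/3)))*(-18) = -20412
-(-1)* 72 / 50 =36 / 25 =1.44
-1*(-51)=51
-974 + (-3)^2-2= -967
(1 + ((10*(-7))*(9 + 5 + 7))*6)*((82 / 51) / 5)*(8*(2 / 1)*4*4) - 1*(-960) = -184883648 / 255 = -725033.91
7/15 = 0.47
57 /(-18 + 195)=19 /59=0.32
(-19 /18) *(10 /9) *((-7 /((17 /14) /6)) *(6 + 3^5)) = 1545460 /153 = 10101.05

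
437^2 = 190969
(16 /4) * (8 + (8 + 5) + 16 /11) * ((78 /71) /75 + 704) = 1234630488 /19525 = 63233.32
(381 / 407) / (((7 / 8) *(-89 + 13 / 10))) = -30480 / 2498573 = -0.01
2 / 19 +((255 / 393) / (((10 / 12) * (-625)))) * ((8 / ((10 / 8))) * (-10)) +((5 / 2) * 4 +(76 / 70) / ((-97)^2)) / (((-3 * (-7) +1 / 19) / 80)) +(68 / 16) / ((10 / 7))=33737767707653 / 819665035000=41.16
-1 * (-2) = 2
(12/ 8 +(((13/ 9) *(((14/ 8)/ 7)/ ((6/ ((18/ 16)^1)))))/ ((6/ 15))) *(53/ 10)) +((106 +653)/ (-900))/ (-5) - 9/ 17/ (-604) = 632511739/ 246432000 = 2.57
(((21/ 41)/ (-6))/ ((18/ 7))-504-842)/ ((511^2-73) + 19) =-1986745/ 385334892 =-0.01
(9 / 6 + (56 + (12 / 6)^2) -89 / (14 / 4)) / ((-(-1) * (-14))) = -505 / 196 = -2.58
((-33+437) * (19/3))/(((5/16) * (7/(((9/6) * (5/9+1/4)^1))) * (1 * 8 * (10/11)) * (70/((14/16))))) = 612161/252000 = 2.43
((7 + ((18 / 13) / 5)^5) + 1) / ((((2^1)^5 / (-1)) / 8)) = -2321053642 / 1160290625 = -2.00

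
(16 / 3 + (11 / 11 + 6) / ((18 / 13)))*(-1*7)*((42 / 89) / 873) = -9163 / 233091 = -0.04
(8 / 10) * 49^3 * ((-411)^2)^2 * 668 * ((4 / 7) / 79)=5125708837133269056 / 395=12976478068691820.39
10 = 10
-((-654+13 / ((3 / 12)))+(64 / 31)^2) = 574426 / 961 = 597.74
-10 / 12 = -0.83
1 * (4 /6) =2 /3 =0.67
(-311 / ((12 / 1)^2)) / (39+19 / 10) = -1555 / 29448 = -0.05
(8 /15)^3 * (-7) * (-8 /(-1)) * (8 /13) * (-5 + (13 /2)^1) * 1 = -114688 /14625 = -7.84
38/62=19/31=0.61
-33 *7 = -231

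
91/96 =0.95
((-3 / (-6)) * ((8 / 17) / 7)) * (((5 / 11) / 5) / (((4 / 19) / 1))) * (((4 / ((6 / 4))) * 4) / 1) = 608 / 3927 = 0.15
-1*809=-809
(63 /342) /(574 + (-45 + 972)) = 7 /57038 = 0.00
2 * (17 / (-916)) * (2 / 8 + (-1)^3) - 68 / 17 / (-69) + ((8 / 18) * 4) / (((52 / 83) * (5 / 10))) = 28401337 / 4929912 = 5.76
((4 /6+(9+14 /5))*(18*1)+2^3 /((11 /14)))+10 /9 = 116668 /495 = 235.69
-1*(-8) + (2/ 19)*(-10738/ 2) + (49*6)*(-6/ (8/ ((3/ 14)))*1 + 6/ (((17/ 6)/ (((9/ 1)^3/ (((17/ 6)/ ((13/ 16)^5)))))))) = 20194190089807/ 359858176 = 56117.08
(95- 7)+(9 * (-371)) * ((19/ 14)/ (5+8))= -6775/ 26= -260.58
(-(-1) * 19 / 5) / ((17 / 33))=627 / 85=7.38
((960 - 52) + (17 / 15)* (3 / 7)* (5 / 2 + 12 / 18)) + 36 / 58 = 5542867 / 6090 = 910.16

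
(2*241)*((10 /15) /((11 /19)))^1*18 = 109896 /11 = 9990.55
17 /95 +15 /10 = 319 /190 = 1.68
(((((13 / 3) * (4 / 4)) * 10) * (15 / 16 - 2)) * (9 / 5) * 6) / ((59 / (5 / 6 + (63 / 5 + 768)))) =-6585.89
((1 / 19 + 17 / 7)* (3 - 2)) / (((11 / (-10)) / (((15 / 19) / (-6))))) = 750 / 2527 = 0.30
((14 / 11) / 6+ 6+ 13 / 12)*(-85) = -27285 / 44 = -620.11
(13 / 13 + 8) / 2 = 9 / 2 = 4.50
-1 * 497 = -497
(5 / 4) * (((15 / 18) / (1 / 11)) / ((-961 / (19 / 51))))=-5225 / 1176264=-0.00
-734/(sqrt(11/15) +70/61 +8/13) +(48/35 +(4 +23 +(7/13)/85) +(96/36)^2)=-794372221989782/1559286962415 +461575166 * sqrt(165)/22398721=-244.74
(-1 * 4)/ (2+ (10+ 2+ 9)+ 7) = -0.13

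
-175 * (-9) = 1575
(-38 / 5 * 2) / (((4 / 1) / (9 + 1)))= -38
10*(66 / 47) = 14.04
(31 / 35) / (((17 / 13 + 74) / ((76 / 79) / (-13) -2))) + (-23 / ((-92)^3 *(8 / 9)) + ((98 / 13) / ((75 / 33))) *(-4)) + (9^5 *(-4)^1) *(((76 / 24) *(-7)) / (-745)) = -49996588969191199333 / 7100731410572800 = -7041.05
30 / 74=0.41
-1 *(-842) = 842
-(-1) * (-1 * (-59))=59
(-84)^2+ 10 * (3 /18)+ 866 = 23771 /3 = 7923.67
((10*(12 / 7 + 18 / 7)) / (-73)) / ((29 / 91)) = -3900 / 2117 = -1.84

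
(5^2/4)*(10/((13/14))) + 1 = 68.31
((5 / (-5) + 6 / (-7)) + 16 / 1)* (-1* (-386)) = 38214 / 7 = 5459.14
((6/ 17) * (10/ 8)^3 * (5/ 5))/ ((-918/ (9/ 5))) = -25/ 18496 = -0.00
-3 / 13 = -0.23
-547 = -547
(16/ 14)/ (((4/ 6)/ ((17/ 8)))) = 51/ 14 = 3.64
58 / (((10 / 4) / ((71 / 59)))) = 8236 / 295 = 27.92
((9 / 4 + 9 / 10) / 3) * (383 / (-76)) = -8043 / 1520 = -5.29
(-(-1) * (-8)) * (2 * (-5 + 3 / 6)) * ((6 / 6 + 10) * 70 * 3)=166320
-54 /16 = -27 /8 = -3.38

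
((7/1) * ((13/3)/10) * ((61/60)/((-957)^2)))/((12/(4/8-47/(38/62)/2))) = -3991169/375864429600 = -0.00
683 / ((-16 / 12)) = -2049 / 4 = -512.25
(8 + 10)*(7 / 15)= 42 / 5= 8.40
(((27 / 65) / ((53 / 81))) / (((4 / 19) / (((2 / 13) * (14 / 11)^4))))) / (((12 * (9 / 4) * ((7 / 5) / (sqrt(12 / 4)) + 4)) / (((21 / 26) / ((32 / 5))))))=5819843925 / 3924478791662-2715927165 * sqrt(3) / 15697915166648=0.00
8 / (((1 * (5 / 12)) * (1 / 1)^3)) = 19.20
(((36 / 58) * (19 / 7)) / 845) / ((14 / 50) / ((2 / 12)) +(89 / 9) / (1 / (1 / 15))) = 46170 / 54170753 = 0.00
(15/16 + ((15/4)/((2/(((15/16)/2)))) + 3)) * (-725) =-893925/256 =-3491.89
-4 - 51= -55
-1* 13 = -13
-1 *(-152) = 152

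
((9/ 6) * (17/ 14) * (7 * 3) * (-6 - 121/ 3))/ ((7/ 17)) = -120513/ 28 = -4304.04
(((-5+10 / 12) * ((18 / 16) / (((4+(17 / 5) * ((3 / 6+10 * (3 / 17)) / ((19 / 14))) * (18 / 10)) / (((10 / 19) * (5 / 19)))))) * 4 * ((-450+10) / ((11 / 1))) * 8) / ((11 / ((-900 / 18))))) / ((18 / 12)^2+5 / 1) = -1500000000 / 40917811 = -36.66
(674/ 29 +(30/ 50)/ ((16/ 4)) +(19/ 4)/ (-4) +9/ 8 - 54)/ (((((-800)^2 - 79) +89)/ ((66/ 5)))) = -2348181/ 3712058000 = -0.00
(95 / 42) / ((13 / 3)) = 95 / 182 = 0.52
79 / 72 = 1.10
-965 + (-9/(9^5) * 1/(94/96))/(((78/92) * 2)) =-965.00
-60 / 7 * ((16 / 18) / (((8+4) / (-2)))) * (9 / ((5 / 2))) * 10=320 / 7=45.71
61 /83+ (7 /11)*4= 2995 /913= 3.28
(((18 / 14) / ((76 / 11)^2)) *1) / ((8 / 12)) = 3267 / 80864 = 0.04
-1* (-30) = 30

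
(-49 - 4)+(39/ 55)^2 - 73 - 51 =-533904/ 3025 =-176.50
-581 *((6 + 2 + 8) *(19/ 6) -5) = -26532.33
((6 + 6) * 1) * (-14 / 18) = -28 / 3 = -9.33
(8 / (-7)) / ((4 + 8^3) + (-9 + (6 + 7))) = -0.00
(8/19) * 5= 40/19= 2.11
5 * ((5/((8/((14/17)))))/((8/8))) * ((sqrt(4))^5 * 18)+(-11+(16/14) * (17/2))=176247/119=1481.07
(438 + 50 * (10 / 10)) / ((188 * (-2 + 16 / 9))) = -549 / 47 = -11.68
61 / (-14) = -61 / 14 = -4.36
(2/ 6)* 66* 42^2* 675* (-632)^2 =10463071449600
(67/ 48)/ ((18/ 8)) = 0.62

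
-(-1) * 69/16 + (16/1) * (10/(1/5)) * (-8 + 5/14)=-6109.97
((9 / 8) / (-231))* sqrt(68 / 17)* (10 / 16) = -15 / 2464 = -0.01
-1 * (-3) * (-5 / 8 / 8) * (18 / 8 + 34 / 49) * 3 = -25965 / 12544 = -2.07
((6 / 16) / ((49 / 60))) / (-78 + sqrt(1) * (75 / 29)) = -145 / 23814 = -0.01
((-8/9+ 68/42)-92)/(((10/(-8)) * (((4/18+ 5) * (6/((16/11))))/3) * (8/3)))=13800/3619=3.81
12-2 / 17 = 202 / 17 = 11.88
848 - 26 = 822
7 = 7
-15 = -15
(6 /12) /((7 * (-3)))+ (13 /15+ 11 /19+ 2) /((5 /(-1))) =-4741 /6650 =-0.71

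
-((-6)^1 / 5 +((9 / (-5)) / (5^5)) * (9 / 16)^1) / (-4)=-300081 / 1000000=-0.30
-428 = -428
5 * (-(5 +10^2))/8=-525/8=-65.62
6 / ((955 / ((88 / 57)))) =176 / 18145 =0.01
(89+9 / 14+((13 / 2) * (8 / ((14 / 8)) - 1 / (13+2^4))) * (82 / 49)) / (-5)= -2765141 / 99470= -27.80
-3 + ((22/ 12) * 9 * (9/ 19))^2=83877/ 1444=58.09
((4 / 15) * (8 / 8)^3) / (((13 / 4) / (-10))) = -0.82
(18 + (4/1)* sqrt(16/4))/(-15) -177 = -2681/15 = -178.73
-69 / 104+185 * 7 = 134611 / 104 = 1294.34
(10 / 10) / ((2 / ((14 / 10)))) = 7 / 10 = 0.70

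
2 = 2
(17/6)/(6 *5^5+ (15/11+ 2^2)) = 0.00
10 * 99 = 990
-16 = -16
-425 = -425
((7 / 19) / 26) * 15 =105 / 494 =0.21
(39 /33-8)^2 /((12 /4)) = 1875 /121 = 15.50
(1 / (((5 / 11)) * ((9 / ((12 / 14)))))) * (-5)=-22 / 21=-1.05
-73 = -73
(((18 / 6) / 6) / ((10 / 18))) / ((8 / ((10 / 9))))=0.12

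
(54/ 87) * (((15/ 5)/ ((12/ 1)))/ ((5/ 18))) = 81/ 145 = 0.56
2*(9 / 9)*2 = 4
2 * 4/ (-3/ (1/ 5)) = -8/ 15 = -0.53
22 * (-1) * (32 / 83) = -704 / 83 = -8.48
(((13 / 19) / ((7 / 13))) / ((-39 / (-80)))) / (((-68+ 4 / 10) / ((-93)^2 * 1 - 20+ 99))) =-1745600 / 5187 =-336.53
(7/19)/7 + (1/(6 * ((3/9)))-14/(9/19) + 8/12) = -9691/342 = -28.34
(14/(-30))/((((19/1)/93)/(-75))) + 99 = 270.32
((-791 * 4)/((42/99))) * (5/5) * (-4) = 29832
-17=-17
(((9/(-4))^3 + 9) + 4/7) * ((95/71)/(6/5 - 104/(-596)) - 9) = 475602215/32571392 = 14.60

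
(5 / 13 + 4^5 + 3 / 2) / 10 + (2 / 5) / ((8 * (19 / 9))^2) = 77032677 / 750880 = 102.59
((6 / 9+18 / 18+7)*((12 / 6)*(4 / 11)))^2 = 43264 / 1089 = 39.73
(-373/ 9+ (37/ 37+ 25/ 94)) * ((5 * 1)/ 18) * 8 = -339910/ 3807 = -89.29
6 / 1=6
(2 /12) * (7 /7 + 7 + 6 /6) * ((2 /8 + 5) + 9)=171 /8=21.38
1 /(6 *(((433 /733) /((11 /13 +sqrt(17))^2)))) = 8063 *sqrt(17) /16887 +365767 /73177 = 6.97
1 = 1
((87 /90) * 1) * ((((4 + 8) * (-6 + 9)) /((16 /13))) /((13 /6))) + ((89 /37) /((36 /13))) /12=1048741 /79920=13.12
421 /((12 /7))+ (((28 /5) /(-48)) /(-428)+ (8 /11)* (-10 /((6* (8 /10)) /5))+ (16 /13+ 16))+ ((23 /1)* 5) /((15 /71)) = 2936220101 /3672240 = 799.57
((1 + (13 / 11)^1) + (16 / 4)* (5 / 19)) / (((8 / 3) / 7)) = 3549 / 418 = 8.49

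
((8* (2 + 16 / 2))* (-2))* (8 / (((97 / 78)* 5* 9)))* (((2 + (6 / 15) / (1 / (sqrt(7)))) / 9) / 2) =-6656 / 2619 - 6656* sqrt(7) / 13095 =-3.89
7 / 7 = 1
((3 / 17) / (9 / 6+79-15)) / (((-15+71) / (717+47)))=573 / 15589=0.04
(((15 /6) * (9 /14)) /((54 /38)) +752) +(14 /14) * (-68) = 57551 /84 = 685.13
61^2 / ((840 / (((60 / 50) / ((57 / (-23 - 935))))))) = -1782359 / 19950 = -89.34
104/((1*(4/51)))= 1326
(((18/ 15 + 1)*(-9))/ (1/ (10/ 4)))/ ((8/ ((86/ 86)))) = -6.19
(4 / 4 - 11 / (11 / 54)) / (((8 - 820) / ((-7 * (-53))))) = 2809 / 116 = 24.22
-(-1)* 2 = 2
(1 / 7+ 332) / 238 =2325 / 1666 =1.40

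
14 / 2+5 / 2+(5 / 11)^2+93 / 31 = 3075 / 242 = 12.71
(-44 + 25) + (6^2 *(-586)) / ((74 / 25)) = -264403 / 37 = -7146.03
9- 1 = 8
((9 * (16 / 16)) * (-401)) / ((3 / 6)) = -7218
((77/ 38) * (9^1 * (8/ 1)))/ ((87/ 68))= 62832/ 551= 114.03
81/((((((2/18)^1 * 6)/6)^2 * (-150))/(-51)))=111537/50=2230.74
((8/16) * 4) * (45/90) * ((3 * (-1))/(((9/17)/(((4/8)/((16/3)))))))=-17/32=-0.53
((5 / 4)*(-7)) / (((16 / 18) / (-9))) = 2835 / 32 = 88.59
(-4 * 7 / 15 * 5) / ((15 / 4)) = -112 / 45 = -2.49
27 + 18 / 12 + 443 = 943 / 2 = 471.50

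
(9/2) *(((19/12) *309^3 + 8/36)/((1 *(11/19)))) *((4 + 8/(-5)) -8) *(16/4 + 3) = -1565669087591/110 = -14233355341.74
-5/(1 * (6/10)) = -25/3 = -8.33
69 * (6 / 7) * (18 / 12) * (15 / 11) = 9315 / 77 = 120.97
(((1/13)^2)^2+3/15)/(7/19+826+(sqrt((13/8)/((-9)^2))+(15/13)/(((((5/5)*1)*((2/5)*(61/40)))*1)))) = 267732649231832016/1108567080448757446075- 690698970828*sqrt(26)/85274390803750572775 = 0.00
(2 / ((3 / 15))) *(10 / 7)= 100 / 7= 14.29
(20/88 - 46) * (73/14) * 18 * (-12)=3969594/77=51553.17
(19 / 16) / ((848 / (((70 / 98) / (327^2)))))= 95 / 10155688704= 0.00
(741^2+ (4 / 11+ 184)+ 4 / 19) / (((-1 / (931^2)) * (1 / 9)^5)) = -309233812120423155 / 11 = -28112164738220286.82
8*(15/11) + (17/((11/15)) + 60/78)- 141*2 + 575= 46884/143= 327.86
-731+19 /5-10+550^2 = 1508814 /5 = 301762.80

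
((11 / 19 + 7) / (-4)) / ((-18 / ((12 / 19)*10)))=240 / 361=0.66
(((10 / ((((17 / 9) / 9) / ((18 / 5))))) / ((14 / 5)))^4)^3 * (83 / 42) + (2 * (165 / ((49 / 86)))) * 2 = 311642860371658579429178192232541494966918489480 / 56449692006303936379122727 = 5520718524679573470171.53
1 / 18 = 0.06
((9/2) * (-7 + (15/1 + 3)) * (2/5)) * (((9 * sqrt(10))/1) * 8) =7128 * sqrt(10)/5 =4508.14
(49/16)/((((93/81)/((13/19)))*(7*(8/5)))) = 12285/75392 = 0.16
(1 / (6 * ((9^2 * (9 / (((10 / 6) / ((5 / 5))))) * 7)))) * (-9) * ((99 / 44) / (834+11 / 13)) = -0.00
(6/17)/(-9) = -2/51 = -0.04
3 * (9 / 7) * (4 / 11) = 108 / 77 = 1.40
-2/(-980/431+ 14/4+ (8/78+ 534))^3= -75988105010064/5828776470097910743987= -0.00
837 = 837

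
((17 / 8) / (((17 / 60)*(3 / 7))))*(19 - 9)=175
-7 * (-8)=56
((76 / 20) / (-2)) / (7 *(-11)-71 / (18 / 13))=171 / 11545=0.01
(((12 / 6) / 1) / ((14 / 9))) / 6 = 3 / 14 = 0.21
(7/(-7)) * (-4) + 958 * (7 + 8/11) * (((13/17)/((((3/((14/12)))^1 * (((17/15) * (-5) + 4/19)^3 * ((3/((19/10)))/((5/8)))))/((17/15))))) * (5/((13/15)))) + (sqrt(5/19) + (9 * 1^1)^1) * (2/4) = -140710657449/5294120656 + sqrt(95)/38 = -26.32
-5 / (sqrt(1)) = -5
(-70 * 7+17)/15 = -473/15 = -31.53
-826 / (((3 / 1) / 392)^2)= -126926464 / 9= -14102940.44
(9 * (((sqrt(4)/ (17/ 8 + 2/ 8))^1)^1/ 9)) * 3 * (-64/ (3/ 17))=-17408/ 19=-916.21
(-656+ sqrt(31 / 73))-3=-659+ sqrt(2263) / 73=-658.35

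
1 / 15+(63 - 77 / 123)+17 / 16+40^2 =16368871 / 9840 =1663.50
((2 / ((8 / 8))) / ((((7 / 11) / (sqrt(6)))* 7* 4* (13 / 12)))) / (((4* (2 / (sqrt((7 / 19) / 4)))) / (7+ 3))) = 165* sqrt(798) / 48412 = 0.10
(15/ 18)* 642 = 535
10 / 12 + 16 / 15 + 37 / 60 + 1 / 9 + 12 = 2633 / 180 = 14.63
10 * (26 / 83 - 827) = -686150 / 83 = -8266.87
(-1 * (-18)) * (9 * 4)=648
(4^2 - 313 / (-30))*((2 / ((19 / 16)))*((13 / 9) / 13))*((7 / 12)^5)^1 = 13327951 / 39890880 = 0.33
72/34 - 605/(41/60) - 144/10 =-3128304/3485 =-897.65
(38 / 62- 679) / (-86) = 7.89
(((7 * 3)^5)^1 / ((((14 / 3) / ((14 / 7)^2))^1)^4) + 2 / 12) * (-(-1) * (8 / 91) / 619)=52907908 / 168987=313.09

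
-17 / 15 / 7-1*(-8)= 823 / 105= 7.84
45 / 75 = 3 / 5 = 0.60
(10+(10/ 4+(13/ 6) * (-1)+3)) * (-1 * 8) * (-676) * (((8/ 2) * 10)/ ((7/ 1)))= 8652800/ 21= 412038.10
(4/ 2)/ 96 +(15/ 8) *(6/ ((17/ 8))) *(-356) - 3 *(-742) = 278513/ 816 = 341.31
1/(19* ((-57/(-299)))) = 0.28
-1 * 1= -1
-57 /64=-0.89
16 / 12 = 4 / 3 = 1.33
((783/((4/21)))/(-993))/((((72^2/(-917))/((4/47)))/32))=186151/93342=1.99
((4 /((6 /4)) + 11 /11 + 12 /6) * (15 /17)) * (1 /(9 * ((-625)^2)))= 1 /703125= 0.00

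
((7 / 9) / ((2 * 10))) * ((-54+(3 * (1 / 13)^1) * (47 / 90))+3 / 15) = -29309 / 14040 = -2.09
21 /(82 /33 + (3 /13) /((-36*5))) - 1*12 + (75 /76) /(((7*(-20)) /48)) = -3668043 /944699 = -3.88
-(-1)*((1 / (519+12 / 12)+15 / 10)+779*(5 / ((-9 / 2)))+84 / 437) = -1766734807 / 2045160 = -863.86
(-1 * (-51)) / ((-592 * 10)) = -51 / 5920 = -0.01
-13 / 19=-0.68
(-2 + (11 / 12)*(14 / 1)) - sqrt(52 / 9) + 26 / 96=533 / 48 - 2*sqrt(13) / 3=8.70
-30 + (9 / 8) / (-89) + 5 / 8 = -5231 / 178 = -29.39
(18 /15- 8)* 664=-4515.20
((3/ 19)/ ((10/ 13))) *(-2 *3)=-117/ 95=-1.23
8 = 8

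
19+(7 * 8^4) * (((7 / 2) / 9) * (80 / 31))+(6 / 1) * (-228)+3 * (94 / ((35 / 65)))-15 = 27934.48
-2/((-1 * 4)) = 1/2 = 0.50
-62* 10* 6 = -3720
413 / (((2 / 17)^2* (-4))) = -119357 / 16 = -7459.81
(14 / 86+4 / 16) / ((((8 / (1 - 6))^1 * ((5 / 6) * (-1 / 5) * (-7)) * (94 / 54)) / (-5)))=143775 / 226352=0.64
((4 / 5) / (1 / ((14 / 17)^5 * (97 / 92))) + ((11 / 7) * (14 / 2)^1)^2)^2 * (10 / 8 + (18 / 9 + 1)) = 392415461539814520889 / 6273298666691300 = 62553.29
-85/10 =-17/2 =-8.50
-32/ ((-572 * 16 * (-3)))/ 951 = -1/ 815958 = -0.00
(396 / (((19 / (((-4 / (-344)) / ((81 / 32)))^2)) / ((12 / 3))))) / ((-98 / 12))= -90112 / 418304817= -0.00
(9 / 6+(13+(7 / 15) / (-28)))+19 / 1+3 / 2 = 2099 / 60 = 34.98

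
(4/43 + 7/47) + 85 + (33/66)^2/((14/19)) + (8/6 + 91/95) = 2834340683/32255160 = 87.87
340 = 340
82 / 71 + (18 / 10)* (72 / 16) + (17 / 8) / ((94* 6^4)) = 3202028051 / 345980160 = 9.25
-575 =-575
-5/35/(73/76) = -76/511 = -0.15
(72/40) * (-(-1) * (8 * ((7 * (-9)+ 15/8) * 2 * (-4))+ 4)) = 35244/5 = 7048.80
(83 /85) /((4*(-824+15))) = -83 /275060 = -0.00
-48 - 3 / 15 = -241 / 5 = -48.20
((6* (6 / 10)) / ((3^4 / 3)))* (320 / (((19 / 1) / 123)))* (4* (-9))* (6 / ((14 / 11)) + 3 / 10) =-33156864 / 665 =-49859.95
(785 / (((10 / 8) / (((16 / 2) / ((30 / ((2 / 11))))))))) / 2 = 2512 / 165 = 15.22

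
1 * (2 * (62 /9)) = 124 /9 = 13.78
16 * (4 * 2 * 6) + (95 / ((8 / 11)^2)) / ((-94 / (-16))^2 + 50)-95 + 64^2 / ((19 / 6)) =202314872 / 102771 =1968.60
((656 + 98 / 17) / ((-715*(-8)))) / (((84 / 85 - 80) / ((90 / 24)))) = -84375 / 15366208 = -0.01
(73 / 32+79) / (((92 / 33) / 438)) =18797427 / 1472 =12769.99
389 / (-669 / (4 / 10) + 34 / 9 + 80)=-7002 / 28597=-0.24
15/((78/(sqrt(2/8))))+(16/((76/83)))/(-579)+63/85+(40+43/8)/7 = 4962127769/680741880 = 7.29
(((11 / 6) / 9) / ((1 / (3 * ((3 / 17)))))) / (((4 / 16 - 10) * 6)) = -11 / 5967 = -0.00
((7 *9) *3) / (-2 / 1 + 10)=189 / 8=23.62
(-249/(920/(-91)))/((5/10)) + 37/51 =1172629/23460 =49.98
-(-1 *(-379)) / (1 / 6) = -2274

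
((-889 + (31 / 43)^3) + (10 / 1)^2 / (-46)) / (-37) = 1628969786 / 67660457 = 24.08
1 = 1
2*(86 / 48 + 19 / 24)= 31 / 6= 5.17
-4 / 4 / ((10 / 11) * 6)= -0.18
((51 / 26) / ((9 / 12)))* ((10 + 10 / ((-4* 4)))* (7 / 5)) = 1785 / 52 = 34.33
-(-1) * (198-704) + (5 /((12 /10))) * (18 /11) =-5491 /11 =-499.18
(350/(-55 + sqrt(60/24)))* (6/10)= -3.93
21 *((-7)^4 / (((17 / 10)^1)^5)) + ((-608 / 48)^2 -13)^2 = 2908677467153 / 115008417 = 25291.00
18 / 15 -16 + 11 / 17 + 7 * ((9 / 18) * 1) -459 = -79841 / 170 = -469.65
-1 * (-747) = 747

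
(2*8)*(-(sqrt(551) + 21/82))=-379.67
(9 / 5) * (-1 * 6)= -54 / 5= -10.80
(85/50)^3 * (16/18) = 4913/1125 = 4.37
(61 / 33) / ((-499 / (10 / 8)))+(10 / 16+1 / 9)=289087 / 395208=0.73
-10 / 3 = -3.33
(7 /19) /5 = 7 /95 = 0.07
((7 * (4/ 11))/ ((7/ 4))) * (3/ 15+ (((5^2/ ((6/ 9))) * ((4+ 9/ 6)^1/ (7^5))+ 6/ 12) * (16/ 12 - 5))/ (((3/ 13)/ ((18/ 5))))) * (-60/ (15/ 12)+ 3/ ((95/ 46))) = 15729980208/ 7983325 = 1970.35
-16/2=-8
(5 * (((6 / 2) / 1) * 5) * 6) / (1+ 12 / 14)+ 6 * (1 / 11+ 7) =40734 / 143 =284.85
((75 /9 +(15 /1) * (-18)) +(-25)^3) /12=-11915 /9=-1323.89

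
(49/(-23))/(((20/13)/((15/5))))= -1911/460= -4.15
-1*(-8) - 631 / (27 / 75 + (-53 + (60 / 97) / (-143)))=364860913 / 18255736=19.99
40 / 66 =0.61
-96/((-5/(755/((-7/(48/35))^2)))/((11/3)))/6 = 20410368/60025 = 340.03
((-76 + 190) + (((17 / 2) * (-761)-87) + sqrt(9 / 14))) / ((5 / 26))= -167479 / 5 + 39 * sqrt(14) / 35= -33491.63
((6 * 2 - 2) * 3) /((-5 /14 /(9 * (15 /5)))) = -2268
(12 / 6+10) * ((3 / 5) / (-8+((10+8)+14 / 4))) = 8 / 15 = 0.53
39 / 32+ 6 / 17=855 / 544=1.57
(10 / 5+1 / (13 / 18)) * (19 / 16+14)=2673 / 52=51.40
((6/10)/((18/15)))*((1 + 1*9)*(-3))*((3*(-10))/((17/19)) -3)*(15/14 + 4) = 661365/238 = 2778.84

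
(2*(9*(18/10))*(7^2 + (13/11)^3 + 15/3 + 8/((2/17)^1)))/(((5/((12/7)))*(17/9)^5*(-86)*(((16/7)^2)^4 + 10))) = -3889640967680794158/4421314574695432167325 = -0.00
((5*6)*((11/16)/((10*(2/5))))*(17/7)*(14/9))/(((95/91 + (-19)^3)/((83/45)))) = -128401/24509088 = -0.01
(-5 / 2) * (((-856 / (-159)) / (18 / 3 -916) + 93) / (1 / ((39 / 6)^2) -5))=87459541 / 1872066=46.72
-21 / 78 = -7 / 26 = -0.27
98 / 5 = 19.60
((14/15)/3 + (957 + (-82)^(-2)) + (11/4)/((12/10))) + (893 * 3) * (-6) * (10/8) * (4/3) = -15631523093/605160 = -25830.40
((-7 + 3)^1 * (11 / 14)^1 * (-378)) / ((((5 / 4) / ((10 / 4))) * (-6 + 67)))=2376 / 61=38.95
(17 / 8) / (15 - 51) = -17 / 288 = -0.06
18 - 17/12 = 199/12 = 16.58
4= 4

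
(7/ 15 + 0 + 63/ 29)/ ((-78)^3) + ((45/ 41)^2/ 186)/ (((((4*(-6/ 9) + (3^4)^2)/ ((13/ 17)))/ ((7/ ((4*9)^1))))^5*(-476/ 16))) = -2179759051396944300664566397249352581/ 391958120688987264476826652277797800000000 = -0.00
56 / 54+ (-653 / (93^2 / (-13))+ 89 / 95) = 7284908 / 2464965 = 2.96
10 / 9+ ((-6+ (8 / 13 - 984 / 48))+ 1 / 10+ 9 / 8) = -110207 / 4680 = -23.55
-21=-21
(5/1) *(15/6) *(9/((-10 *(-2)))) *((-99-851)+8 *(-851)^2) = 130334805/4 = 32583701.25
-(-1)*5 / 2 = 5 / 2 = 2.50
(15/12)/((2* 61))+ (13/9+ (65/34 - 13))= -719279/74664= -9.63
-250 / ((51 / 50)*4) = -3125 / 51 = -61.27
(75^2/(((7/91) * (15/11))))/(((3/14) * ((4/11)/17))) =23398375/2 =11699187.50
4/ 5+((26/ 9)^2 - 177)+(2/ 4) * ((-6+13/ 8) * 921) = -14142871/ 6480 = -2182.54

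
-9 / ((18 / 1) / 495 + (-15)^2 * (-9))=0.00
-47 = -47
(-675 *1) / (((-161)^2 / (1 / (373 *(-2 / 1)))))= 675 / 19337066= 0.00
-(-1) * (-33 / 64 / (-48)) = 0.01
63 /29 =2.17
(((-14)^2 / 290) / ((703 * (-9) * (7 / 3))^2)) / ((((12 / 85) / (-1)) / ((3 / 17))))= -1 / 257977098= -0.00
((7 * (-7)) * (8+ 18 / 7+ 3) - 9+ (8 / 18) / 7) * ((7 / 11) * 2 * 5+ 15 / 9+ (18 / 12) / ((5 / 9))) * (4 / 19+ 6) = -8870282902 / 197505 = -44911.69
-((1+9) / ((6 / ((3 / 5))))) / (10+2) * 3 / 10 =-1 / 40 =-0.02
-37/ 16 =-2.31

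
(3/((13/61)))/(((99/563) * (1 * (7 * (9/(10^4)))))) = 343430000/27027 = 12706.92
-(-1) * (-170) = -170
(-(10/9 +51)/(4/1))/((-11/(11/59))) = 469/2124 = 0.22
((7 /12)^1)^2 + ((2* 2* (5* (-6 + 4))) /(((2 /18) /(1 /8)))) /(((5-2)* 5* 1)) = -383 /144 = -2.66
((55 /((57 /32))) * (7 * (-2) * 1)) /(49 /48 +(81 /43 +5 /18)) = -1453056 /10697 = -135.84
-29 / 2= -14.50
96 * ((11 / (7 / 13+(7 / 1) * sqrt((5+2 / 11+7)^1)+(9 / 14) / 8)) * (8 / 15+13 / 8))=-164449020736 / 69552849825+169111534592 * sqrt(1474) / 69552849825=90.98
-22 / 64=-11 / 32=-0.34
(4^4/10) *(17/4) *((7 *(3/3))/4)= 952/5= 190.40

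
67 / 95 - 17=-1548 / 95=-16.29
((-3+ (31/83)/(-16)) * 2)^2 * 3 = 48360675/440896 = 109.69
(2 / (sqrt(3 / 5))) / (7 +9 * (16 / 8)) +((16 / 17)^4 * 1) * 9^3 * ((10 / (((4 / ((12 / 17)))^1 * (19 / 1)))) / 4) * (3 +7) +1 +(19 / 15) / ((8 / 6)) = 2 * sqrt(15) / 75 +72715730037 / 539545660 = 134.88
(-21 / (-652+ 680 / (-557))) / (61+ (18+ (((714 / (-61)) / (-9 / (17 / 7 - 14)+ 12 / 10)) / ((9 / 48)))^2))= 344757857577 / 11531198316377116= 0.00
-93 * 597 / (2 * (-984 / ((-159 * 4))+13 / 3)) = -8827839 / 1870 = -4720.77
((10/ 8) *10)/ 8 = 25/ 16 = 1.56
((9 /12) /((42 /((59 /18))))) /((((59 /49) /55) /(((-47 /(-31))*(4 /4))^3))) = 39971855 /4289904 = 9.32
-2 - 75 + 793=716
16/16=1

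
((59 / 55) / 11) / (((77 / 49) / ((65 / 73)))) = 5369 / 97163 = 0.06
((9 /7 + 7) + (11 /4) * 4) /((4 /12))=57.86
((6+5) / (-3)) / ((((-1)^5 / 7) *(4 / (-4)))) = -77 / 3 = -25.67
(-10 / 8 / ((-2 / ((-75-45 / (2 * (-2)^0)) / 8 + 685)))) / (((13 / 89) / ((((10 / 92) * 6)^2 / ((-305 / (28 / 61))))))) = -1508983875 / 818858144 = -1.84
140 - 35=105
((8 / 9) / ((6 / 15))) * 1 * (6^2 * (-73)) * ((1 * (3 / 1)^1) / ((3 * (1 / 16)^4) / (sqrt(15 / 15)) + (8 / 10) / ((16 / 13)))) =-26951.95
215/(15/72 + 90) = 1032/433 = 2.38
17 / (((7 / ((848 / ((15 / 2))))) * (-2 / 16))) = -230656 / 105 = -2196.72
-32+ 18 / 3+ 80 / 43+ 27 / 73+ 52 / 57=-4089713 / 178923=-22.86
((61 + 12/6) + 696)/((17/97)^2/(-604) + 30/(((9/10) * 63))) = 815237197236/568248979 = 1434.65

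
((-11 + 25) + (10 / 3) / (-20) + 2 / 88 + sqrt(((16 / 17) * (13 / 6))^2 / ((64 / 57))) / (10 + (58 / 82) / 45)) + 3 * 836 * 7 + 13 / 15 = 7995 * sqrt(57) / 314143 + 3865559 / 220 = 17570.91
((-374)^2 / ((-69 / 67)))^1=-9371692 / 69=-135821.62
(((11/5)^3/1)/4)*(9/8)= 11979/4000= 2.99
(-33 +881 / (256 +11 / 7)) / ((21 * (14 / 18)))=-53332 / 29449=-1.81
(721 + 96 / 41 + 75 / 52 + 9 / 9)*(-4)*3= -4642113 / 533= -8709.41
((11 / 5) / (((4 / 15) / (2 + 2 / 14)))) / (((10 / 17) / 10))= 300.54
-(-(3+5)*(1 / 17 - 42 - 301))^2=-7526953.63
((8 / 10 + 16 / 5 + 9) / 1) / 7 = 13 / 7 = 1.86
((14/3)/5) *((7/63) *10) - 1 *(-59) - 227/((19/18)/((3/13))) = 69421/6669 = 10.41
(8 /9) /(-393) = -8 /3537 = -0.00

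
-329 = -329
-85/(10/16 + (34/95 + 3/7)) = -452200/7509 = -60.22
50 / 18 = 25 / 9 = 2.78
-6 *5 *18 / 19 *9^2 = -43740 / 19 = -2302.11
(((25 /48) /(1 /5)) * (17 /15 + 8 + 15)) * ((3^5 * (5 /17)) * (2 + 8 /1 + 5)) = 9163125 /136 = 67375.92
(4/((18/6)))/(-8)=-1/6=-0.17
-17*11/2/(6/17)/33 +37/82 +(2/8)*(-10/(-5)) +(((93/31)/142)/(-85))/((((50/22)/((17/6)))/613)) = -47593771/6549750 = -7.27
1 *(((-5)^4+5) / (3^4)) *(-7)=-490 / 9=-54.44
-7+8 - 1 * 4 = -3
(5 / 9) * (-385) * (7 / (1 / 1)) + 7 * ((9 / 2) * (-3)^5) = -164731 / 18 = -9151.72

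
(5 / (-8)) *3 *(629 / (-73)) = 9435 / 584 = 16.16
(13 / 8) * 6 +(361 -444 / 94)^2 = 1121666251 / 8836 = 126942.76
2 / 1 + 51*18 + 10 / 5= 922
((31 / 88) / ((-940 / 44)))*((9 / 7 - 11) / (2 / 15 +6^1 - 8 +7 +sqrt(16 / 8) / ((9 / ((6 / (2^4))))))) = 16368 / 524473 - 930*sqrt(2) / 3671311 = 0.03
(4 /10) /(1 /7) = 2.80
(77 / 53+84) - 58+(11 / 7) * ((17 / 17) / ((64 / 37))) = 673411 / 23744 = 28.36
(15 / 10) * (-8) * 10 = -120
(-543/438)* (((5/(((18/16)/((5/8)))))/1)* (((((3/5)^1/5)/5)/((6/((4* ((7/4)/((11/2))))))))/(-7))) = 181/72270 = 0.00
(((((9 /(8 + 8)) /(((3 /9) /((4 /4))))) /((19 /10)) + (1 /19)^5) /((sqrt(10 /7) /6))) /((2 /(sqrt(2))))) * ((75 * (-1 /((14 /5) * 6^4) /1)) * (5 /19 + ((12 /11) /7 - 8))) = 1626064726775 * sqrt(35) /19474736531712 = 0.49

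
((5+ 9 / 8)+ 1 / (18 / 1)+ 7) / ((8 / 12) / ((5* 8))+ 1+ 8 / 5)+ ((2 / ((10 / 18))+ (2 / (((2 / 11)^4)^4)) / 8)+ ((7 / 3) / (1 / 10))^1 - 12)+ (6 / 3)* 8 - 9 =108211613845362646387 / 617349120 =175284308893.75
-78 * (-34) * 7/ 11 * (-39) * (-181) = 11913025.09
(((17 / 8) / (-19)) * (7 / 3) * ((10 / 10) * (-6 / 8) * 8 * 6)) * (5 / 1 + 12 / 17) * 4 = 214.42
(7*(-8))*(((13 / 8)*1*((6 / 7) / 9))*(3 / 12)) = -13 / 6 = -2.17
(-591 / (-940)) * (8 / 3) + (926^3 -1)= 186595352519 / 235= 794022776.68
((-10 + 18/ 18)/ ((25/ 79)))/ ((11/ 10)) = -1422/ 55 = -25.85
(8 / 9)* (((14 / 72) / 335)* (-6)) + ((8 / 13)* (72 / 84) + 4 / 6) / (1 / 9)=8843462 / 823095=10.74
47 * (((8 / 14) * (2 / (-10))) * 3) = -564 / 35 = -16.11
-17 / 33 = -0.52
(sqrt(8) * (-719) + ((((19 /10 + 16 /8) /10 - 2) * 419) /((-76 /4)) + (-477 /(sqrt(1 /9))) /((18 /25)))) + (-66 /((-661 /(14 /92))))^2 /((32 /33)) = -1438 * sqrt(2) - 6857737945632877 /3513194376800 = -3985.63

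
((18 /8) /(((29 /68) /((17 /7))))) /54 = 289 /1218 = 0.24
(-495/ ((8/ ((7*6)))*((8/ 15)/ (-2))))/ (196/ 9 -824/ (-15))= 7016625/ 55232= 127.04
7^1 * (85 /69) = 595 /69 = 8.62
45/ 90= 1/ 2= 0.50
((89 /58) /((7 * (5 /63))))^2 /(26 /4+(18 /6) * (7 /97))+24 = 25.14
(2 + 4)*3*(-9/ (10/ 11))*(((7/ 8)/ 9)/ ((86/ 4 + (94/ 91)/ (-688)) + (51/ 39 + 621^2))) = -301301/ 6707122105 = -0.00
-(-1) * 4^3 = 64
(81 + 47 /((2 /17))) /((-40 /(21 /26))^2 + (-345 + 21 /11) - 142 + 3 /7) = 4661811 /19093006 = 0.24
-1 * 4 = -4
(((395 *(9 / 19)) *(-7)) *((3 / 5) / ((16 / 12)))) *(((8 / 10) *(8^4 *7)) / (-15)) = 428101632 / 475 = 901266.59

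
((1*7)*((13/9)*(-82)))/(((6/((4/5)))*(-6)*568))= 3731/115020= 0.03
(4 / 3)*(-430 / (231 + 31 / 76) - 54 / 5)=-103544 / 6135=-16.88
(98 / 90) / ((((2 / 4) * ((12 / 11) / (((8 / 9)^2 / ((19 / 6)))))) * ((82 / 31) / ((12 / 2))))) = 1069376 / 946485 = 1.13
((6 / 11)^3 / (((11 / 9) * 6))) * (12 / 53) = 3888 / 775973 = 0.01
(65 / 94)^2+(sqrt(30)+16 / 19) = 221651 / 167884+sqrt(30) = 6.80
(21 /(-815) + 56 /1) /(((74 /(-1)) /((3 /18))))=-45619 /361860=-0.13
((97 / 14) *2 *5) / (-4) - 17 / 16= -2059 / 112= -18.38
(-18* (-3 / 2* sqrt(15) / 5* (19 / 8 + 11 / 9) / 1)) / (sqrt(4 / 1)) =777* sqrt(15) / 80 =37.62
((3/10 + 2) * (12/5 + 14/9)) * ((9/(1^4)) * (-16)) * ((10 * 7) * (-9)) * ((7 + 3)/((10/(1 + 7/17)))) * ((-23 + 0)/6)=-379661184/85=-4466602.16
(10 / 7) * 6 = 60 / 7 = 8.57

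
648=648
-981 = -981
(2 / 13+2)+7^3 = 4487 / 13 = 345.15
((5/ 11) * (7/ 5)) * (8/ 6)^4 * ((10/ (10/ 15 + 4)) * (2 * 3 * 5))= 12800/ 99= 129.29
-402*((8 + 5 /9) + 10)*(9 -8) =-22378 /3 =-7459.33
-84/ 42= -2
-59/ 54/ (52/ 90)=-295/ 156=-1.89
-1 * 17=-17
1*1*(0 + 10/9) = 10/9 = 1.11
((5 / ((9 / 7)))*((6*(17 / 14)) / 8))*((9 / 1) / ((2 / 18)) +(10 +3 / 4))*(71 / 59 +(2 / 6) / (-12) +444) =29496525835 / 203904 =144658.89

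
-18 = -18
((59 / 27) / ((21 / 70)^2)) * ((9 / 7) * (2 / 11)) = 11800 / 2079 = 5.68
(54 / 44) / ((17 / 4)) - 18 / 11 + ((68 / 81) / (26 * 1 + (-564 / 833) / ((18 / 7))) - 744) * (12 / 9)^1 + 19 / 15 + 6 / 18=-172520113168 / 173963295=-991.70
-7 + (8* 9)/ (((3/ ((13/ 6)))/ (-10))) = -527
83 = 83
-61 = -61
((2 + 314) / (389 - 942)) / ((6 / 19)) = -38 / 21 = -1.81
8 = 8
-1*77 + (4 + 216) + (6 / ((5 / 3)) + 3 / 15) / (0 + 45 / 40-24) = 130693 / 915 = 142.83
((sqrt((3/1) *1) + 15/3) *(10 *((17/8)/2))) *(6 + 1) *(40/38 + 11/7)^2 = 10353085 *sqrt(3)/20216 + 51765425/20216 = 3447.64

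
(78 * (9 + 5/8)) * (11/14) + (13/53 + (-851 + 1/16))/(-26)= 13726951/22048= 622.59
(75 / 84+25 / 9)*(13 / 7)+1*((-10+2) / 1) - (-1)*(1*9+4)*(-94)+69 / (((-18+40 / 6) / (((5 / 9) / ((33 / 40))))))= -404841365 / 329868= -1227.28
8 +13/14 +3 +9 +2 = 22.93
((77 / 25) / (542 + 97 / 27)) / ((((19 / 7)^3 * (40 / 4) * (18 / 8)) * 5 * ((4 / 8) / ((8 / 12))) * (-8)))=-26411 / 63149955625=-0.00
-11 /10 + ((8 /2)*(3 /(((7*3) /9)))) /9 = -37 /70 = -0.53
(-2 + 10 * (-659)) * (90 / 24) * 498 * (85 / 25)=-41855904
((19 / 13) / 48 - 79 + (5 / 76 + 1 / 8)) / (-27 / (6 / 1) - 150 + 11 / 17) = 0.51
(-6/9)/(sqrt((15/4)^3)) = -16*sqrt(15)/675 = -0.09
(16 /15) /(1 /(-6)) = -32 /5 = -6.40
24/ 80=3/ 10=0.30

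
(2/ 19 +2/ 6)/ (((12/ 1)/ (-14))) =-175/ 342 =-0.51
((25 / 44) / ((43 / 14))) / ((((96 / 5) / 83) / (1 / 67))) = 72625 / 6084672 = 0.01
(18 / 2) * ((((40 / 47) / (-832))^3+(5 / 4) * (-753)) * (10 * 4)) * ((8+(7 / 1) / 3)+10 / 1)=-100581862888655175 / 14598344384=-6889950.00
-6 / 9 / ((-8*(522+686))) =1 / 14496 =0.00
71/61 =1.16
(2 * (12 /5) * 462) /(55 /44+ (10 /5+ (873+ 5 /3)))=19008 /7525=2.53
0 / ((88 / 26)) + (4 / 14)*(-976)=-1952 / 7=-278.86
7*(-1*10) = -70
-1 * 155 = -155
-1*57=-57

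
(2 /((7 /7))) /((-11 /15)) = -30 /11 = -2.73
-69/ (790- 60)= -69/ 730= -0.09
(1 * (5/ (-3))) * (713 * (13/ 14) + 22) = -47885/ 42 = -1140.12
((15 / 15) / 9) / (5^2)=1 / 225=0.00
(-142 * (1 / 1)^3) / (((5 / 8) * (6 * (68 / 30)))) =-284 / 17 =-16.71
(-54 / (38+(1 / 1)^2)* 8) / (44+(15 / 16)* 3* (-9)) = -0.59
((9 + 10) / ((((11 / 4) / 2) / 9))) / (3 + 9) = 114 / 11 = 10.36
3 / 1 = 3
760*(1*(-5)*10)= -38000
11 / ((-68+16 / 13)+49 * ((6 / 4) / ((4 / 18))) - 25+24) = 572 / 13675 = 0.04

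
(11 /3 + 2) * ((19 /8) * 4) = 323 /6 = 53.83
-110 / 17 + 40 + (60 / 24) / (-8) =9035 / 272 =33.22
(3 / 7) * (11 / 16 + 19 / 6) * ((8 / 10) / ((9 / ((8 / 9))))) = 74 / 567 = 0.13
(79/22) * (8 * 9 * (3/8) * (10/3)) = 3555/11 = 323.18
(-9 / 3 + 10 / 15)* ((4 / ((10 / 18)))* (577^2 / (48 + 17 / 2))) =-55932072 / 565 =-98994.82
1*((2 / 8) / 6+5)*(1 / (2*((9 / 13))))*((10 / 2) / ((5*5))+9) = 36179 / 1080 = 33.50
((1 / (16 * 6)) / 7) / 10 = 1 / 6720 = 0.00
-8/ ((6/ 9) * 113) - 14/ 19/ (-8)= -121/ 8588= -0.01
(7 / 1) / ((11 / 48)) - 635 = -604.45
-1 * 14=-14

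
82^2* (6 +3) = 60516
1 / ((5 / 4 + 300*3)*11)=0.00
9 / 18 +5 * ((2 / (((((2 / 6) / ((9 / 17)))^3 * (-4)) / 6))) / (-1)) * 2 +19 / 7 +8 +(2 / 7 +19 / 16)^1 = 10445179 / 78608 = 132.88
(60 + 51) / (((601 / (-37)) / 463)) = -1901541 / 601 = -3163.96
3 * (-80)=-240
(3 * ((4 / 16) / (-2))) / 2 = -3 / 16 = -0.19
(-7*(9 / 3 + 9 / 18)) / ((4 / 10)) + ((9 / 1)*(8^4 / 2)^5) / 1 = 1297036692682702603 / 4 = 324259173170675650.75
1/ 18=0.06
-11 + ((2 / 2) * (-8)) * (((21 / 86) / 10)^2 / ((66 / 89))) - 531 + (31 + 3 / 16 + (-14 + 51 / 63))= -524.01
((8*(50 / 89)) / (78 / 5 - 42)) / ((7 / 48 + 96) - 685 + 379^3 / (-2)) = 8000 / 1279148478179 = 0.00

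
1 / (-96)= -1 / 96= -0.01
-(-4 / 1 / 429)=4 / 429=0.01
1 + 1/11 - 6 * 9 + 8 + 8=-36.91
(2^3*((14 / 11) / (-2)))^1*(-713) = 39928 / 11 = 3629.82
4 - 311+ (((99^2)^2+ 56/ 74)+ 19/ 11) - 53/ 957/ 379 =1289116815465976/ 13420011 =96059296.48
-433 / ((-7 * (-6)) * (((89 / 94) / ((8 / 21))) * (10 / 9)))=-81404 / 21805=-3.73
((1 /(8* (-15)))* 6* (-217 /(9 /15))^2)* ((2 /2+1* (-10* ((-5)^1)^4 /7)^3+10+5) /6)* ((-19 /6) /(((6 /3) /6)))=-7370640826173.29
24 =24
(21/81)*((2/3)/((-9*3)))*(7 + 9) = -224/2187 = -0.10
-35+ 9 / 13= -34.31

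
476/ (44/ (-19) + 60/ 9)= 6783/ 62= 109.40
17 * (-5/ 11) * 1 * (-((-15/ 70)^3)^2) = 61965/ 82824896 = 0.00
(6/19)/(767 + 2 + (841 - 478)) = 3/10754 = 0.00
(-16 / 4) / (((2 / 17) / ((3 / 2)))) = -51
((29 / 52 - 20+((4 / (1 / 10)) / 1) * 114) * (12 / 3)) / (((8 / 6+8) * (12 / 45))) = 10624905 / 1456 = 7297.32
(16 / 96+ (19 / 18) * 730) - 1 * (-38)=14557 / 18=808.72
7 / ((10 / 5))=7 / 2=3.50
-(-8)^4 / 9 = -4096 / 9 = -455.11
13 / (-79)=-13 / 79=-0.16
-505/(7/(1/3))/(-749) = 505/15729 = 0.03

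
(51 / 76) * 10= 6.71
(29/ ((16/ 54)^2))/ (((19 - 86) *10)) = -21141/ 42880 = -0.49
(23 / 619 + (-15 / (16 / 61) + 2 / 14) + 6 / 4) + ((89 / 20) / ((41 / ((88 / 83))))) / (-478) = -15649193800567 / 281928204880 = -55.51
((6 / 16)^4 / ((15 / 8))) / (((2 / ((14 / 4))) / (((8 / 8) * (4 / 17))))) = 189 / 43520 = 0.00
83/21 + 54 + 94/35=6367/105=60.64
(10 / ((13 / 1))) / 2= 5 / 13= 0.38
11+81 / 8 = 169 / 8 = 21.12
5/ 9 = 0.56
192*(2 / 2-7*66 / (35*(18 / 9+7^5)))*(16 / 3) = 1023.20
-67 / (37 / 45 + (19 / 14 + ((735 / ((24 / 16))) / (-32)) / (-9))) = -337680 / 19559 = -17.26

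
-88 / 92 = -22 / 23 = -0.96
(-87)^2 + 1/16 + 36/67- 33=8079235/1072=7536.60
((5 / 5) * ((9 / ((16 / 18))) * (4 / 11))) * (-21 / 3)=-567 / 22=-25.77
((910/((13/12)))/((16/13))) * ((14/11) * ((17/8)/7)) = 23205/88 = 263.69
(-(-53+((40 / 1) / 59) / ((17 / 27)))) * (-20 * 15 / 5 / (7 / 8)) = -24997920 / 7021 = -3560.45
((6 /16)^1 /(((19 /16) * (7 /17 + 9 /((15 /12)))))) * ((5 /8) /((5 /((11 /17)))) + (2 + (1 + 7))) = 20565 /49172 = 0.42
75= 75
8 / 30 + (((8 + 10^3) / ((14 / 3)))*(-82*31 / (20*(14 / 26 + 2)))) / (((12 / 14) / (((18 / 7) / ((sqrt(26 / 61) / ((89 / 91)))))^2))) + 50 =-1790302038418 / 9564555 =-187180.90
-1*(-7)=7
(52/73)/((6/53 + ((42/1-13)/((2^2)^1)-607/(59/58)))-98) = -650416/627607061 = -0.00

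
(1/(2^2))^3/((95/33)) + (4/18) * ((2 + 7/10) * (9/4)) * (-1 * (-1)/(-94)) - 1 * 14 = -14.01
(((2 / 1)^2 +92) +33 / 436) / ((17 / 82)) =1717449 / 3706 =463.42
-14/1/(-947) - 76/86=-35384/40721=-0.87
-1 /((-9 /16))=1.78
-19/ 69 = -0.28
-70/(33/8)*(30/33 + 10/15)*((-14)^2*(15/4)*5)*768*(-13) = 118716416000/121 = 981127404.96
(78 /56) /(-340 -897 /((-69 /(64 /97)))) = -1261 /300048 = -0.00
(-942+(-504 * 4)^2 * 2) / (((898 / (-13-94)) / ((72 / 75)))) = -2087159976 / 2245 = -929692.64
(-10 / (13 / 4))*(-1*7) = 280 / 13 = 21.54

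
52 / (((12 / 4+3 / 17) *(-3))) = -442 / 81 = -5.46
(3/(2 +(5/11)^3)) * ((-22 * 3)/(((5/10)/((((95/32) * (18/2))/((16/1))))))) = -37554165/118912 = -315.81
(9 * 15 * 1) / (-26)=-135 / 26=-5.19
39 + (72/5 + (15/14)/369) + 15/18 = 54.24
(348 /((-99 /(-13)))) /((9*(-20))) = -377 /1485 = -0.25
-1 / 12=-0.08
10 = 10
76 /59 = 1.29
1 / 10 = 0.10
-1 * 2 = -2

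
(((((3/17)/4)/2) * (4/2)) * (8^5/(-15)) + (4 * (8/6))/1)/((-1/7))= 162512/255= 637.30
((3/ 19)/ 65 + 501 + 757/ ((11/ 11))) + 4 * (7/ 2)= 1570923/ 1235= 1272.00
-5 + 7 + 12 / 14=20 / 7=2.86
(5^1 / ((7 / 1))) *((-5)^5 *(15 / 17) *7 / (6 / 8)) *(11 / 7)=-3437500 / 119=-28886.55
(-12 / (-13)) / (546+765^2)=4 / 2538341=0.00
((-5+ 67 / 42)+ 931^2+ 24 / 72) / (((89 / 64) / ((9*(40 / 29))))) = 139790718720 / 18067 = 7737350.90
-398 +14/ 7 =-396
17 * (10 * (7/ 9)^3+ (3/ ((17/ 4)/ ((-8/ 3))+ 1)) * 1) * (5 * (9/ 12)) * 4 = -88.63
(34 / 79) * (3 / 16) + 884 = 558739 / 632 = 884.08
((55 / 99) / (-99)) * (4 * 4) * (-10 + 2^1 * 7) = -320 / 891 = -0.36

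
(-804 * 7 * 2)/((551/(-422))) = 4750032/551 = 8620.75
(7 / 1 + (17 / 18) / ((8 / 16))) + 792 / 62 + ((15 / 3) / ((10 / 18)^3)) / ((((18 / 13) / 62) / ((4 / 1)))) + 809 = 42223463 / 6975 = 6053.54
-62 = -62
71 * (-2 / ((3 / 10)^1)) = -1420 / 3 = -473.33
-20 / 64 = -5 / 16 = -0.31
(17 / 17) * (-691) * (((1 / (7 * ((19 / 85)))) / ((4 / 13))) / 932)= -763555 / 495824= -1.54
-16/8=-2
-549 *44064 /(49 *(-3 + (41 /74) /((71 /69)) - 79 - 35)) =42366742848 /9994187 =4239.14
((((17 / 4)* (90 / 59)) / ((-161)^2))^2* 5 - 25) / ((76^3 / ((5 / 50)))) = -46777554953195 / 8213689688013383168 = -0.00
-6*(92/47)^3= -4672128/103823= -45.00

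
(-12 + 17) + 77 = 82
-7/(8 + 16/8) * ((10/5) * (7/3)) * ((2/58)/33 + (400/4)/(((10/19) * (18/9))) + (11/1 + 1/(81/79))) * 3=-135443938/129195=-1048.37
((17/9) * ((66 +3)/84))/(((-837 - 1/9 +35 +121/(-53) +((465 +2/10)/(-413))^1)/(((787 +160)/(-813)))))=5789280895/2580272544984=0.00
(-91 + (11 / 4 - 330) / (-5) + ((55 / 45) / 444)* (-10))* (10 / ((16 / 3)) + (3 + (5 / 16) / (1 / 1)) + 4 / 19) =-279538333 / 2024640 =-138.07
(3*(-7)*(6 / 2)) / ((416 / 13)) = -63 / 32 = -1.97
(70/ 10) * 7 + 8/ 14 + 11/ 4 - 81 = -803/ 28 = -28.68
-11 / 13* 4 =-44 / 13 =-3.38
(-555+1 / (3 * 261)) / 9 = -434564 / 7047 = -61.67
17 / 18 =0.94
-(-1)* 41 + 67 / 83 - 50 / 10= 3055 / 83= 36.81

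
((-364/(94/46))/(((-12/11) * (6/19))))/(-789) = -437437/667494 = -0.66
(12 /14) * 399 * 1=342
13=13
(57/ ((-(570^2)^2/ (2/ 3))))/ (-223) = 1/ 619470585000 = 0.00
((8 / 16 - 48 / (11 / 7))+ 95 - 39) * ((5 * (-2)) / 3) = -2855 / 33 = -86.52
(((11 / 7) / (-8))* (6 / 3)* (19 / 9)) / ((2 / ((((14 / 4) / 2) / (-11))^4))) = -6517 / 24532992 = -0.00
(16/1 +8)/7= 24/7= 3.43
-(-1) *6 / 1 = 6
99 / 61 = 1.62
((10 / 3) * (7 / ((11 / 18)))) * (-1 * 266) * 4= -446880 / 11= -40625.45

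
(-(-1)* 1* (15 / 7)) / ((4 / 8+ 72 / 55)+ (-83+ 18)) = -550 / 16219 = -0.03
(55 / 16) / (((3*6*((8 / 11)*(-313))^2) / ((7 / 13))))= 46585 / 23474939904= 0.00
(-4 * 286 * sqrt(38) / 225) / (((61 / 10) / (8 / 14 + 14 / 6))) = -2288 * sqrt(38) / 945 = -14.93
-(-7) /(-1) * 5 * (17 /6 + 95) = -20545 /6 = -3424.17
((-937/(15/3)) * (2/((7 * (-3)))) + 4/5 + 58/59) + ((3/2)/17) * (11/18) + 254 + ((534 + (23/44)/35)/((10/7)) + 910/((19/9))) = 949589398841/880433400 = 1078.55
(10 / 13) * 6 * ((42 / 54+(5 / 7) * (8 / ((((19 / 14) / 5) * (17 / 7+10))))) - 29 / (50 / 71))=-1476574 / 8265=-178.65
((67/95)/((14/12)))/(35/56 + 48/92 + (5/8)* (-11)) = -36984/350455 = -0.11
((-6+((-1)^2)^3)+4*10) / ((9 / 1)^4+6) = 35 / 6567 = 0.01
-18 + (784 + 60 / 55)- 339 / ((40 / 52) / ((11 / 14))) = 420.83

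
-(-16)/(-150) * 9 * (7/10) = -84/125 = -0.67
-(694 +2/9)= -694.22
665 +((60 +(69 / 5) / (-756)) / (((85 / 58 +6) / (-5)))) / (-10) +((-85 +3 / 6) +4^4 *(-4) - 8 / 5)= -48129185 / 109116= -441.08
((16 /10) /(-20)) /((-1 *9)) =2 /225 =0.01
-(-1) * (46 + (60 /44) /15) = 507 /11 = 46.09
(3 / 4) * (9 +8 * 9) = 243 / 4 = 60.75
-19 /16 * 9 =-171 /16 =-10.69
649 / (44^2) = 59 / 176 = 0.34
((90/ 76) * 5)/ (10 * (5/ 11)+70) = 495/ 6232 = 0.08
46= 46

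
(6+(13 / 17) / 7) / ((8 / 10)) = 3635 / 476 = 7.64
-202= -202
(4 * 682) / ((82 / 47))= 64108 / 41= 1563.61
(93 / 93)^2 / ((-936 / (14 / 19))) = -7 / 8892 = -0.00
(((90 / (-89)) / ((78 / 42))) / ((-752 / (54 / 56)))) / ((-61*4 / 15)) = -0.00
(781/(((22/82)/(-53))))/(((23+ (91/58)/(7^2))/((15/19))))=-313194490/59223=-5288.39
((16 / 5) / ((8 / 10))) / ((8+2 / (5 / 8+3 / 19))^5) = 23863536599 / 781426627026944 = 0.00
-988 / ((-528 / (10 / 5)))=247 / 66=3.74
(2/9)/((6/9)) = 1/3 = 0.33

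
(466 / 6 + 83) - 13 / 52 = 1925 / 12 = 160.42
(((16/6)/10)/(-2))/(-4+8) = -1/30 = -0.03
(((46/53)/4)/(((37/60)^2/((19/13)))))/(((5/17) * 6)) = 445740/943241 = 0.47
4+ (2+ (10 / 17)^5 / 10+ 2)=11368856 / 1419857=8.01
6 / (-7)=-6 / 7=-0.86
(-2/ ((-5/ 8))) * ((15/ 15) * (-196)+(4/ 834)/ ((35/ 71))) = -45767648/ 72975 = -627.17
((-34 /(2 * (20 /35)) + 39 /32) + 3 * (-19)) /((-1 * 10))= 2737 /320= 8.55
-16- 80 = -96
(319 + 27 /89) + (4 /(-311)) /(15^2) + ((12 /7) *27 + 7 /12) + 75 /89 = 63999241657 /174377700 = 367.02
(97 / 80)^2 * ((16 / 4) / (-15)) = -9409 / 24000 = -0.39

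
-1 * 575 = -575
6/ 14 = 3/ 7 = 0.43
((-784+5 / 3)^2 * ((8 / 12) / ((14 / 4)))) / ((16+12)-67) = -22033636 / 7371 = -2989.23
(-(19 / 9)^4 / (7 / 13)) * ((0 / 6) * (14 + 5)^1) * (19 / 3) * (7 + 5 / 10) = 0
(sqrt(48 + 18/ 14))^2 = 345/ 7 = 49.29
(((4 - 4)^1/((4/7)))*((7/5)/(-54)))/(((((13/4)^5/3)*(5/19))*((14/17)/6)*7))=0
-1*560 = -560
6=6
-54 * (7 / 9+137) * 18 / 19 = -7048.42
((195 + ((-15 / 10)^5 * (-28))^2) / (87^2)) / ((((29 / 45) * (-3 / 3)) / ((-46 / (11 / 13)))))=394935645 / 780448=506.04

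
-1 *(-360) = 360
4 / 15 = 0.27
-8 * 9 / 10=-7.20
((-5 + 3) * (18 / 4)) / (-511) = 0.02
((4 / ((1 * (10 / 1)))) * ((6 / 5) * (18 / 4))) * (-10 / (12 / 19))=-171 / 5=-34.20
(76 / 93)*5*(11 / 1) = 44.95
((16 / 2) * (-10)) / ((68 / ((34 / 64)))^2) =-5 / 1024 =-0.00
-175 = -175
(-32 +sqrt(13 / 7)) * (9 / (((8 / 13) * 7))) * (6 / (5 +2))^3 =-101088 / 2401 +3159 * sqrt(91) / 16807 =-40.31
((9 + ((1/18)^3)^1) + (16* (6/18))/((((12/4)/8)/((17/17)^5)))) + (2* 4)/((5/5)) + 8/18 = 31.67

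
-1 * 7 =-7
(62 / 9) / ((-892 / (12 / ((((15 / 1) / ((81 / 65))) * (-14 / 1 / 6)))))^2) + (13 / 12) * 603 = 672530428775253 / 1029514622500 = 653.25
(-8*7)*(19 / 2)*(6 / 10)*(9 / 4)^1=-3591 / 5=-718.20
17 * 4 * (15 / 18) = 170 / 3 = 56.67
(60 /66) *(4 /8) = 5 /11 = 0.45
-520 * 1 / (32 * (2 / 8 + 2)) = -65 / 9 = -7.22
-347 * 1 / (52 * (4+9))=-347 / 676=-0.51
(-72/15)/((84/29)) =-58/35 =-1.66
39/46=0.85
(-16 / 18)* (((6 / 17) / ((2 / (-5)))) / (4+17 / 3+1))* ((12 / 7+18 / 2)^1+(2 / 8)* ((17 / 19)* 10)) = 17225 / 18088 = 0.95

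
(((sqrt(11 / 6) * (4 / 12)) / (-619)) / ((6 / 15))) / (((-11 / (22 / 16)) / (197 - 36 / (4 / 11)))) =245 * sqrt(66) / 89136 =0.02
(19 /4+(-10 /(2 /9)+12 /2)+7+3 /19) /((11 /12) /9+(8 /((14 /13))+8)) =-1.74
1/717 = 0.00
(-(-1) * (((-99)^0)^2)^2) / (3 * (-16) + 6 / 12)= -2 / 95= -0.02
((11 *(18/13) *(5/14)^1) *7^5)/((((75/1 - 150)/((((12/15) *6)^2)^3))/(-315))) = 953924712136704/203125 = 4696244736.67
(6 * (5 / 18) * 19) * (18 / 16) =285 / 8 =35.62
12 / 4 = 3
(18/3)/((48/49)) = 49/8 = 6.12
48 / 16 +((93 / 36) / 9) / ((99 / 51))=11219 / 3564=3.15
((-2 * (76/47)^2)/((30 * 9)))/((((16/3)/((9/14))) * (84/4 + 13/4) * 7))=-0.00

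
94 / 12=47 / 6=7.83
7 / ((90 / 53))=371 / 90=4.12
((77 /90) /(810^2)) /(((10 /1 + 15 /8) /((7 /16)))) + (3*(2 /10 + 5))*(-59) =-10326252923461 /11219310000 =-920.40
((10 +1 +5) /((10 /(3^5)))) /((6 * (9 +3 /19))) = 1026 /145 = 7.08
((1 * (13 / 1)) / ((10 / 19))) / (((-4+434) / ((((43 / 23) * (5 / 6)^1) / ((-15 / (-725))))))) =7163 / 1656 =4.33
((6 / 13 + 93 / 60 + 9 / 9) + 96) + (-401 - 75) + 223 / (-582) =-28551937 / 75660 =-377.37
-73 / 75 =-0.97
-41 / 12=-3.42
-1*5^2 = -25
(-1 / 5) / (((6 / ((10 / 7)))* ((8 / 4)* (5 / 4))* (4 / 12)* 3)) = -0.02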